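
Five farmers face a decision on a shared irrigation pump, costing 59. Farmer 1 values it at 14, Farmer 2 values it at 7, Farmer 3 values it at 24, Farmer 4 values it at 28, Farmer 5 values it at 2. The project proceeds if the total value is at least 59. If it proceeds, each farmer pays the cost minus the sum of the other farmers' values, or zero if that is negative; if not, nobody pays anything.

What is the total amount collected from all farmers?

Total value 75 ≥ cost 59, so it is built.
Farmer 1: others sum to 61; max(0, 59 - 61) = 0.
Farmer 2: others sum to 68; max(0, 59 - 68) = 0.
Farmer 3: others sum to 51; max(0, 59 - 51) = 8.
Farmer 4: others sum to 47; max(0, 59 - 47) = 12.
Farmer 5: others sum to 73; max(0, 59 - 73) = 0.
Total collected = 0 + 0 + 8 + 12 + 0 = 20.

20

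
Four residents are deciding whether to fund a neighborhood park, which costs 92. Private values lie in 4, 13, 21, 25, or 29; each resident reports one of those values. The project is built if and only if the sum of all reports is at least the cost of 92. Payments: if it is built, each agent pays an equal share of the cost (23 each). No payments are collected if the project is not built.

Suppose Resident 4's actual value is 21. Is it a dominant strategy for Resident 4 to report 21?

No

Consider the case where Resident 1 reports 13, Resident 2 reports 29 and Resident 3 reports 29.
Truthful report 21: project built, pays 23, utility 21 - 23 = -2.
Report 4 instead: project not built, utility 0.
Since 0 > -2, reporting 4 is strictly better here, so truthful reporting is not dominant.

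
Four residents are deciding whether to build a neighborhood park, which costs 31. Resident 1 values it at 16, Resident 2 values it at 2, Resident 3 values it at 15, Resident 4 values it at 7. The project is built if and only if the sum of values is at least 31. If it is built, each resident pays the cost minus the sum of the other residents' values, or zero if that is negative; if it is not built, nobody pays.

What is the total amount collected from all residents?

13

Total value 40 ≥ cost 31, so it is built.
Resident 1: others sum to 24; max(0, 31 - 24) = 7.
Resident 2: others sum to 38; max(0, 31 - 38) = 0.
Resident 3: others sum to 25; max(0, 31 - 25) = 6.
Resident 4: others sum to 33; max(0, 31 - 33) = 0.
Total collected = 7 + 0 + 6 + 0 = 13.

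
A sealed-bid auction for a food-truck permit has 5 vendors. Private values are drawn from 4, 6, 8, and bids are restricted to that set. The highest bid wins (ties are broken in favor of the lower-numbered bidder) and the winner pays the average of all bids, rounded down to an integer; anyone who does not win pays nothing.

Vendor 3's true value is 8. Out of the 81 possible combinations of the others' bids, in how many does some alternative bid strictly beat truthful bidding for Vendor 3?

Others bid (4, 4, 4, 6): truth gives 3; bid 6 gives 4 > 3. Violating.
Others bid (4, 4, 6, 4): truth gives 3; bid 6 gives 4 > 3. Violating.
Others bid (4, 4, 4, 4): truth gives 4; no alternative beats it.
Others bid (4, 4, 4, 8): truth gives 3; no alternative beats it.
(Checking all 81 profiles: 2 have a profitable deviation, 79 do not.)

2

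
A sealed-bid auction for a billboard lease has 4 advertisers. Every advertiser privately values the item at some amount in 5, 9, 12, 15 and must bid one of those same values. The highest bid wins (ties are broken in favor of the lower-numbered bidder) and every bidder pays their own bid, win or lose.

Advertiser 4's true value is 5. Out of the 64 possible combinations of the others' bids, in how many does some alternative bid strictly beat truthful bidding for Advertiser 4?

1

Others bid (5, 5, 5): truth gives -5; bid 9 gives -4 > -5. Violating.
Others bid (5, 5, 9): truth gives -5; no alternative beats it.
Others bid (5, 5, 12): truth gives -5; no alternative beats it.
(Checking all 64 profiles: 1 has a profitable deviation, 63 do not.)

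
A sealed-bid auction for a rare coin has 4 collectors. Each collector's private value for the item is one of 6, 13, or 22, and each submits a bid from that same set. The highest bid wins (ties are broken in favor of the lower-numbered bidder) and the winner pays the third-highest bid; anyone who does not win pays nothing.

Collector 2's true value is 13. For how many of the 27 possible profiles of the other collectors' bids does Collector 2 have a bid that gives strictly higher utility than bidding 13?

Others bid (6, 6, 22): truth gives 0; bid 22 gives 7 > 0. Violating.
Others bid (6, 22, 6): truth gives 0; bid 22 gives 7 > 0. Violating.
Others bid (13, 6, 6): truth gives 0; bid 22 gives 7 > 0. Violating.
Others bid (6, 6, 6): truth gives 7; no alternative beats it.
Others bid (6, 6, 13): truth gives 7; no alternative beats it.
(Checking all 27 profiles: 3 have a profitable deviation, 24 do not.)

3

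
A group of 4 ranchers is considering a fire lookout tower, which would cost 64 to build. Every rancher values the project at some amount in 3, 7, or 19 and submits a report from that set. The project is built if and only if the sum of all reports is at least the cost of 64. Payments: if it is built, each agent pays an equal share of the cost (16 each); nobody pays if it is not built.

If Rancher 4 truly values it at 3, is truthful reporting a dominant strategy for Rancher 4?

Check each profile of the others' reports and compare truth against every alternative report.
Others report (19, 19, 19): truth gives 0, best alternative gives -13.
Others report (3, 3, 3): truth gives 0, best alternative gives 0.
Others report (3, 3, 7): truth gives 0, best alternative gives 0.
Others report (3, 3, 19): truth gives 0, best alternative gives 0.
Others report (3, 7, 3): truth gives 0, best alternative gives 0.
Others report (3, 7, 7): truth gives 0, best alternative gives 0.
(Remaining 21 profiles checked similarly; truth is weakly best in each.)
In every case the truthful report is at least as good as any alternative, so it is a dominant strategy.

Yes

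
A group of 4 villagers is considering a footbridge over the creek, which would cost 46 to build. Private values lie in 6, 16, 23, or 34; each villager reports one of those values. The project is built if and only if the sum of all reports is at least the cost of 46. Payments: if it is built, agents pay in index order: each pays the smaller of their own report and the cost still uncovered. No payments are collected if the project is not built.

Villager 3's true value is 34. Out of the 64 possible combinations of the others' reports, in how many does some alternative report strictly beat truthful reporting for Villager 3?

Others report (6, 6, 16): truth gives 0; report 23 gives 11 > 0. Violating.
Others report (6, 6, 23): truth gives 0; report 16 gives 18 > 0. Violating.
Others report (6, 6, 34): truth gives 0; report 6 gives 28 > 0. Violating.
Others report (6, 16, 6): truth gives 10; report 23 gives 11 > 10. Violating.
Others report (6, 6, 6): truth gives 0; no alternative beats it.
Others report (6, 34, 6): truth gives 28; no alternative beats it.
(Checking all 64 profiles: 30 have a profitable deviation, 34 do not.)

30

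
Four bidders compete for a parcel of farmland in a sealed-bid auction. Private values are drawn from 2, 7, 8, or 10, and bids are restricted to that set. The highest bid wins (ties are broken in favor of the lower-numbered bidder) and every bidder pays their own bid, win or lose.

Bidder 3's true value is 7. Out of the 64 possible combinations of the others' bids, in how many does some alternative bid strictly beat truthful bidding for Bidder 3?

Others bid (2, 2, 8): truth gives -7; bid 8 gives -1 > -7. Violating.
Others bid (2, 2, 10): truth gives -7; bid 2 gives -2 > -7. Violating.
Others bid (2, 7, 2): truth gives -7; bid 8 gives -1 > -7. Violating.
Others bid (2, 7, 7): truth gives -7; bid 8 gives -1 > -7. Violating.
Others bid (2, 2, 2): truth gives 0; no alternative beats it.
Others bid (2, 2, 7): truth gives 0; no alternative beats it.
(Checking all 64 profiles: 62 have a profitable deviation, 2 do not.)

62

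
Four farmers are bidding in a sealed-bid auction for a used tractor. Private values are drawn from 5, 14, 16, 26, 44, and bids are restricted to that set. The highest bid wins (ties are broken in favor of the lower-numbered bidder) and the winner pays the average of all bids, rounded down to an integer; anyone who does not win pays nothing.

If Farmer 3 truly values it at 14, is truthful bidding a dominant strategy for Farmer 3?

Consider the case where Farmer 1 bids 5, Farmer 2 bids 5 and Farmer 4 bids 16.
Truthful bid 14: loses, pays 0, utility 0.
Bid 16 instead: wins, pays 10, utility 14 - 10 = 4.
Since 4 > 0, bidding 16 is strictly better here, so truthful bidding is not dominant.

No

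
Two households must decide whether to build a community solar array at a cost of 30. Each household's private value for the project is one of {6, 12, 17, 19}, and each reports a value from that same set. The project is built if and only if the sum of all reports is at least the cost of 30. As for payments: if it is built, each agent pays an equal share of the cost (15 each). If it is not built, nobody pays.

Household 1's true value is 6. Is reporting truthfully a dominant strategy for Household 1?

Yes

Check each profile of the others' reports and compare truth against every alternative report.
Others report (19): truth gives 0, best alternative gives -9.
Others report (6): truth gives 0, best alternative gives 0.
Others report (12): truth gives 0, best alternative gives 0.
Others report (17): truth gives 0, best alternative gives 0.
In every case the truthful report is at least as good as any alternative, so it is a dominant strategy.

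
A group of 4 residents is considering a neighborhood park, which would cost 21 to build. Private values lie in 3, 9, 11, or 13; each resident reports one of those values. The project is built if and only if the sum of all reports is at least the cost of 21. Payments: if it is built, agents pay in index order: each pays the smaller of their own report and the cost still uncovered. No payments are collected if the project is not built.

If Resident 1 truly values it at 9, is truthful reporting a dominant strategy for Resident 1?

Consider the case where Resident 2 reports 3, Resident 3 reports 3 and Resident 4 reports 13.
Truthful report 9: project built, pays 9, utility 9 - 9 = 0.
Report 3 instead: project built, pays 3, utility 9 - 3 = 6.
Since 6 > 0, reporting 3 is strictly better here, so truthful reporting is not dominant.

No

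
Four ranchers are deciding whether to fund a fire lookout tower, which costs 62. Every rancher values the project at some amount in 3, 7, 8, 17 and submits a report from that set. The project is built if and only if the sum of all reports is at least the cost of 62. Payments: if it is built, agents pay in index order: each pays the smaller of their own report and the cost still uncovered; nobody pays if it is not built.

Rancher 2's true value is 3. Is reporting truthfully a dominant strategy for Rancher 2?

Check each profile of the others' reports and compare truth against every alternative report.
Others report (3, 3, 3): truth gives 0, best alternative gives 0.
Others report (3, 3, 7): truth gives 0, best alternative gives 0.
Others report (3, 3, 8): truth gives 0, best alternative gives 0.
Others report (3, 3, 17): truth gives 0, best alternative gives 0.
Others report (3, 7, 3): truth gives 0, best alternative gives 0.
Others report (3, 7, 7): truth gives 0, best alternative gives 0.
(Remaining 58 profiles checked similarly; truth is weakly best in each.)
In every case the truthful report is at least as good as any alternative, so it is a dominant strategy.

Yes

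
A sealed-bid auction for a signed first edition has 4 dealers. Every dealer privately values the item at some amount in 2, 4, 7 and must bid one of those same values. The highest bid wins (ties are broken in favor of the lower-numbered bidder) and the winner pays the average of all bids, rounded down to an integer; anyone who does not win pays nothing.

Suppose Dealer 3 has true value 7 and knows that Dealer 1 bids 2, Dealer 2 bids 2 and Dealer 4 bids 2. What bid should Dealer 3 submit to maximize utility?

4

Bid 2: loses, pays 0, utility 0.
Bid 4: wins, pays 2, utility 7 - 2 = 5.
Bid 7: wins, pays 3, utility 7 - 3 = 4.
The best choice is 4 with utility 5.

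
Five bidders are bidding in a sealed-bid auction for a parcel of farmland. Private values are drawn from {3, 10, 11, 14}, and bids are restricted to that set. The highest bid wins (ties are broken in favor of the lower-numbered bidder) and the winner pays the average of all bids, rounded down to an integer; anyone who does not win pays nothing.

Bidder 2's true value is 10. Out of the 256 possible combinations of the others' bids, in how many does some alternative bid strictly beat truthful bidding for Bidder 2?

Others bid (3, 3, 3, 11): truth gives 0; bid 11 gives 4 > 0. Violating.
Others bid (3, 3, 3, 14): truth gives 0; bid 14 gives 3 > 0. Violating.
Others bid (3, 3, 10, 11): truth gives 0; bid 11 gives 3 > 0. Violating.
Others bid (3, 3, 10, 14): truth gives 0; bid 14 gives 2 > 0. Violating.
Others bid (3, 3, 3, 3): truth gives 6; no alternative beats it.
Others bid (3, 3, 3, 10): truth gives 5; no alternative beats it.
(Checking all 256 profiles: 78 have a profitable deviation, 178 do not.)

78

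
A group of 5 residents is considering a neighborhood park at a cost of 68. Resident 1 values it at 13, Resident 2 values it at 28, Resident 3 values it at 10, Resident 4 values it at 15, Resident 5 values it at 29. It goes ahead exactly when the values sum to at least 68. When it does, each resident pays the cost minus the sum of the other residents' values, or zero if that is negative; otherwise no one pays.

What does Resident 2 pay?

Total value 95 ≥ cost 68, so the project is built.
The other residents' values sum to 67.
Cost minus that sum is 68 - 67 = 1.

1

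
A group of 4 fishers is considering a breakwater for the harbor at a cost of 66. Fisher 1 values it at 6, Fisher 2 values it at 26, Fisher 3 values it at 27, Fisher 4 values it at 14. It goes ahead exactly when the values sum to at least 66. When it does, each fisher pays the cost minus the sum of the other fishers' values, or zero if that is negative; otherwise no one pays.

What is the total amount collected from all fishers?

46

Total value 73 ≥ cost 66, so it is built.
Fisher 1: others sum to 67; max(0, 66 - 67) = 0.
Fisher 2: others sum to 47; max(0, 66 - 47) = 19.
Fisher 3: others sum to 46; max(0, 66 - 46) = 20.
Fisher 4: others sum to 59; max(0, 66 - 59) = 7.
Total collected = 0 + 19 + 20 + 7 = 46.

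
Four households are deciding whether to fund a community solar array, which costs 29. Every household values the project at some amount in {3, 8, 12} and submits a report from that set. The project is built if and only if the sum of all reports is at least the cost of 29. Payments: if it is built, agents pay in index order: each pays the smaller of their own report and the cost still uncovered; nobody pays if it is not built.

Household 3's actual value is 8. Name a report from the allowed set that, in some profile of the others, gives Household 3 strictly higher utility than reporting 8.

3

Suppose Household 1 reports 3, Household 2 reports 12 and Household 4 reports 12.
Report 8: project built, pays 8, utility 8 - 8 = 0.
Report 3: project built, pays 3, utility 8 - 3 = 5.
So reporting 3 beats truth here (5 > 0).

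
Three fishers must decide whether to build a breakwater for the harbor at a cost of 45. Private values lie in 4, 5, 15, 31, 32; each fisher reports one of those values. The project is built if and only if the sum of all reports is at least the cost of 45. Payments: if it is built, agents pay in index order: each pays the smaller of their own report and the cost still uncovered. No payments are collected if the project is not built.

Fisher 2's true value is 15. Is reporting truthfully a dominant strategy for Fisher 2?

No

Consider the case where Fisher 1 reports 15 and Fisher 3 reports 31.
Truthful report 15: project built, pays 15, utility 15 - 15 = 0.
Report 4 instead: project built, pays 4, utility 15 - 4 = 11.
Since 11 > 0, reporting 4 is strictly better here, so truthful reporting is not dominant.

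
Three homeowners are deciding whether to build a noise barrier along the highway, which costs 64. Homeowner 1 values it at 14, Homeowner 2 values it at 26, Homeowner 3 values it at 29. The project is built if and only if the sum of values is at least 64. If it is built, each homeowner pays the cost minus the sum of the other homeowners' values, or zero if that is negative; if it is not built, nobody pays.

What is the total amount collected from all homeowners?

Total value 69 ≥ cost 64, so it is built.
Homeowner 1: others sum to 55; max(0, 64 - 55) = 9.
Homeowner 2: others sum to 43; max(0, 64 - 43) = 21.
Homeowner 3: others sum to 40; max(0, 64 - 40) = 24.
Total collected = 9 + 21 + 24 = 54.

54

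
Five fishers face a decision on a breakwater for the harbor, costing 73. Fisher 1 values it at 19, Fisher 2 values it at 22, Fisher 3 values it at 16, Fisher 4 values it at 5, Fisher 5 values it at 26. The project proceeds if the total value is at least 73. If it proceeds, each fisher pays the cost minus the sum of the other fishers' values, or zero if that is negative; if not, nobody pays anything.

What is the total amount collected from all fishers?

Total value 88 ≥ cost 73, so it is built.
Fisher 1: others sum to 69; max(0, 73 - 69) = 4.
Fisher 2: others sum to 66; max(0, 73 - 66) = 7.
Fisher 3: others sum to 72; max(0, 73 - 72) = 1.
Fisher 4: others sum to 83; max(0, 73 - 83) = 0.
Fisher 5: others sum to 62; max(0, 73 - 62) = 11.
Total collected = 4 + 7 + 1 + 0 + 11 = 23.

23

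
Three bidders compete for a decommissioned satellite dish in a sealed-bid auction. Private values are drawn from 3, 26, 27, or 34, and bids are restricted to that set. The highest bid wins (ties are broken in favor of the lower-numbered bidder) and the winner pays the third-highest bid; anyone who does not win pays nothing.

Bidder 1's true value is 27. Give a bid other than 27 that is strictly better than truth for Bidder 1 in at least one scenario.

34

Suppose Bidder 2 bids 3 and Bidder 3 bids 34.
Bid 27: loses, pays 0, utility 0.
Bid 34: wins, pays 3, utility 27 - 3 = 24.
So bidding 34 beats truth here (24 > 0).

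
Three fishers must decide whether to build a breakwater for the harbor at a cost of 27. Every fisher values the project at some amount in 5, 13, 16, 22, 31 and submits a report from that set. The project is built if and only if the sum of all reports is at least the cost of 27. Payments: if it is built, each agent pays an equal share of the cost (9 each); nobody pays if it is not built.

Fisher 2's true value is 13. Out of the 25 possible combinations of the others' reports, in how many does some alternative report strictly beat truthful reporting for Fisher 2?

1

Others report (5, 5): truth gives 0; report 22 gives 4 > 0. Violating.
Others report (5, 13): truth gives 4; no alternative beats it.
Others report (5, 16): truth gives 4; no alternative beats it.
(Checking all 25 profiles: 1 has a profitable deviation, 24 do not.)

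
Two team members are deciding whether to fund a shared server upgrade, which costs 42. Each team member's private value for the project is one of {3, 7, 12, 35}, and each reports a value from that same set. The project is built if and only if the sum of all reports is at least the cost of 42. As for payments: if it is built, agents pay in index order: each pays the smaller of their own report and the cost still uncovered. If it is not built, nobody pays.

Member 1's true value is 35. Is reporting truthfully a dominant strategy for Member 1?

Consider the case where Member 2 reports 35.
Truthful report 35: project built, pays 35, utility 35 - 35 = 0.
Report 7 instead: project built, pays 7, utility 35 - 7 = 28.
Since 28 > 0, reporting 7 is strictly better here, so truthful reporting is not dominant.

No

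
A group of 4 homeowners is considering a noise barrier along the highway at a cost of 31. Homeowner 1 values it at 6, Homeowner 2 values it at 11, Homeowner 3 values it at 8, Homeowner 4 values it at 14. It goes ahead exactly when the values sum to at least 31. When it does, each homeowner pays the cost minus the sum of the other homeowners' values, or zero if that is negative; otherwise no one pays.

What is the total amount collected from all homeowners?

Total value 39 ≥ cost 31, so it is built.
Homeowner 1: others sum to 33; max(0, 31 - 33) = 0.
Homeowner 2: others sum to 28; max(0, 31 - 28) = 3.
Homeowner 3: others sum to 31; max(0, 31 - 31) = 0.
Homeowner 4: others sum to 25; max(0, 31 - 25) = 6.
Total collected = 0 + 3 + 0 + 6 = 9.

9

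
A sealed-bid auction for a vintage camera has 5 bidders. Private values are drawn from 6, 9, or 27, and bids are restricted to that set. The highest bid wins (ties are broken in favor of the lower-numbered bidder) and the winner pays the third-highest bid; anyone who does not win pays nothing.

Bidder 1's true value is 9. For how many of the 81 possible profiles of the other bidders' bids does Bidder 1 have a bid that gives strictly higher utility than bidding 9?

4

Others bid (6, 6, 6, 27): truth gives 0; bid 27 gives 3 > 0. Violating.
Others bid (6, 6, 27, 6): truth gives 0; bid 27 gives 3 > 0. Violating.
Others bid (6, 27, 6, 6): truth gives 0; bid 27 gives 3 > 0. Violating.
Others bid (27, 6, 6, 6): truth gives 0; bid 27 gives 3 > 0. Violating.
Others bid (6, 6, 6, 6): truth gives 3; no alternative beats it.
Others bid (6, 6, 6, 9): truth gives 3; no alternative beats it.
(Checking all 81 profiles: 4 have a profitable deviation, 77 do not.)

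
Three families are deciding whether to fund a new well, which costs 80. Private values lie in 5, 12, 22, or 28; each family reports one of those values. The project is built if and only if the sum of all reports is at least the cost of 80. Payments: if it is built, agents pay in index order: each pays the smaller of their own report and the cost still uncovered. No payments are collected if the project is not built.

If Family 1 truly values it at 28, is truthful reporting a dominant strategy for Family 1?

Yes

Check each profile of the others' reports and compare truth against every alternative report.
Others report (5, 5): truth gives 0, best alternative gives 0.
Others report (5, 12): truth gives 0, best alternative gives 0.
Others report (5, 22): truth gives 0, best alternative gives 0.
Others report (5, 28): truth gives 0, best alternative gives 0.
Others report (12, 5): truth gives 0, best alternative gives 0.
Others report (12, 12): truth gives 0, best alternative gives 0.
(Remaining 10 profiles checked similarly; truth is weakly best in each.)
In every case the truthful report is at least as good as any alternative, so it is a dominant strategy.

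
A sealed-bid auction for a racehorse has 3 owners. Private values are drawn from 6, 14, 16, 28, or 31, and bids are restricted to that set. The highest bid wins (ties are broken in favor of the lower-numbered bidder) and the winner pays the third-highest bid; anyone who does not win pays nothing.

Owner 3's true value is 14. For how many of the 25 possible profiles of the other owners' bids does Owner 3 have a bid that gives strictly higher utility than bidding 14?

Others bid (6, 14): truth gives 0; bid 16 gives 8 > 0. Violating.
Others bid (6, 16): truth gives 0; bid 28 gives 8 > 0. Violating.
Others bid (6, 28): truth gives 0; bid 31 gives 8 > 0. Violating.
Others bid (14, 6): truth gives 0; bid 16 gives 8 > 0. Violating.
Others bid (6, 6): truth gives 8; no alternative beats it.
Others bid (6, 31): truth gives 0; no alternative beats it.
(Checking all 25 profiles: 6 have a profitable deviation, 19 do not.)

6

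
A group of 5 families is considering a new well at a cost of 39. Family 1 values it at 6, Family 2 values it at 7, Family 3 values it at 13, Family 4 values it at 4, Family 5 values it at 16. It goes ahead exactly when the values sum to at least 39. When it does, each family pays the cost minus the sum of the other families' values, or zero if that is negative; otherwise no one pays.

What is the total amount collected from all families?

15

Total value 46 ≥ cost 39, so it is built.
Family 1: others sum to 40; max(0, 39 - 40) = 0.
Family 2: others sum to 39; max(0, 39 - 39) = 0.
Family 3: others sum to 33; max(0, 39 - 33) = 6.
Family 4: others sum to 42; max(0, 39 - 42) = 0.
Family 5: others sum to 30; max(0, 39 - 30) = 9.
Total collected = 0 + 0 + 6 + 0 + 9 = 15.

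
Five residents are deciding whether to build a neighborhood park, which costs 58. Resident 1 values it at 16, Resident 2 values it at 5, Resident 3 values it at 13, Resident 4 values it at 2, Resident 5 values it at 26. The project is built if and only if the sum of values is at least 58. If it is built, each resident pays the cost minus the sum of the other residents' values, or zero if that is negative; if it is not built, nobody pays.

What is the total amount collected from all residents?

44

Total value 62 ≥ cost 58, so it is built.
Resident 1: others sum to 46; max(0, 58 - 46) = 12.
Resident 2: others sum to 57; max(0, 58 - 57) = 1.
Resident 3: others sum to 49; max(0, 58 - 49) = 9.
Resident 4: others sum to 60; max(0, 58 - 60) = 0.
Resident 5: others sum to 36; max(0, 58 - 36) = 22.
Total collected = 12 + 1 + 9 + 0 + 22 = 44.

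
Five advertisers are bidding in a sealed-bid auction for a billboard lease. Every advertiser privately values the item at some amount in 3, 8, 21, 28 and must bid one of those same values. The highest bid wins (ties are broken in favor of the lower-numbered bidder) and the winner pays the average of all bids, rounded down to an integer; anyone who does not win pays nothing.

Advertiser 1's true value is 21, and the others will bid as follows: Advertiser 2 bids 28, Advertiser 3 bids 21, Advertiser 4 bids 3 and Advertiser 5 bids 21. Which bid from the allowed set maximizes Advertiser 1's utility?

Bid 3: loses, pays 0, utility 0.
Bid 8: loses, pays 0, utility 0.
Bid 21: loses, pays 0, utility 0.
Bid 28: wins, pays 20, utility 21 - 20 = 1.
The best choice is 28 with utility 1.

28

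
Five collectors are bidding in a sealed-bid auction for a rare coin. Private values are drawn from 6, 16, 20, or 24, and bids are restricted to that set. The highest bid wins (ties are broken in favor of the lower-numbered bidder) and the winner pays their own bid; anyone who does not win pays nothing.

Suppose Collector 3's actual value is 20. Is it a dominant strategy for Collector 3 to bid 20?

Consider the case where Collector 1 bids 6, Collector 2 bids 6, Collector 4 bids 6 and Collector 5 bids 6.
Truthful bid 20: wins, pays 20, utility 20 - 20 = 0.
Bid 16 instead: wins, pays 16, utility 20 - 16 = 4.
Since 4 > 0, bidding 16 is strictly better here, so truthful bidding is not dominant.

No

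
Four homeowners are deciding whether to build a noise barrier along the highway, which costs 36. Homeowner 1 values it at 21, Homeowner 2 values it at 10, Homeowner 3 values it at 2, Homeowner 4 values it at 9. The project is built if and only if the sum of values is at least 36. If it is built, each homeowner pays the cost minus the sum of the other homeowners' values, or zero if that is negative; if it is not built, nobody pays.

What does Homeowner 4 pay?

3

Total value 42 ≥ cost 36, so the project is built.
The other homeowners' values sum to 33.
Cost minus that sum is 36 - 33 = 3.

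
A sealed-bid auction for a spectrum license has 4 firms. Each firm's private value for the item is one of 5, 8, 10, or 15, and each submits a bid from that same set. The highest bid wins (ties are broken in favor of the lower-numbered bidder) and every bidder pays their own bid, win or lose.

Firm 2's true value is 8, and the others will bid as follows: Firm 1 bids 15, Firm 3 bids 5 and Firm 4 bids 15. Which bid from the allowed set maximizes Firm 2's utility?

5

Bid 5: loses but pays 5, utility -5.
Bid 8: loses but pays 8, utility -8.
Bid 10: loses but pays 10, utility -10.
Bid 15: loses but pays 15, utility -15.
The best choice is 5 with utility -5.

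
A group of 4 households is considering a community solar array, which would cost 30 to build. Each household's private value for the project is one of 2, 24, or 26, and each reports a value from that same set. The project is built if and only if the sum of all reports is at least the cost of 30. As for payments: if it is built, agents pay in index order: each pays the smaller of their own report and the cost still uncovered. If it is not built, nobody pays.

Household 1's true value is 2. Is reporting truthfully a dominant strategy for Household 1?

Check each profile of the others' reports and compare truth against every alternative report.
Others report (2, 2, 2): truth gives 0, best alternative gives -22.
Others report (2, 2, 24): truth gives 0, best alternative gives -22.
Others report (2, 2, 26): truth gives 0, best alternative gives -22.
Others report (2, 24, 2): truth gives 0, best alternative gives -22.
Others report (2, 24, 24): truth gives 0, best alternative gives -22.
Others report (2, 24, 26): truth gives 0, best alternative gives -22.
(Remaining 21 profiles checked similarly; truth is weakly best in each.)
In every case the truthful report is at least as good as any alternative, so it is a dominant strategy.

Yes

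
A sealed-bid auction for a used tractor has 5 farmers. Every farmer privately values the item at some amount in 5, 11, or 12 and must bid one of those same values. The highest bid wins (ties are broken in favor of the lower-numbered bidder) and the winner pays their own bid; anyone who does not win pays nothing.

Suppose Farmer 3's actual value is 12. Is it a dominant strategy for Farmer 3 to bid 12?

Consider the case where Farmer 1 bids 5, Farmer 2 bids 5, Farmer 4 bids 5 and Farmer 5 bids 5.
Truthful bid 12: wins, pays 12, utility 12 - 12 = 0.
Bid 11 instead: wins, pays 11, utility 12 - 11 = 1.
Since 1 > 0, bidding 11 is strictly better here, so truthful bidding is not dominant.

No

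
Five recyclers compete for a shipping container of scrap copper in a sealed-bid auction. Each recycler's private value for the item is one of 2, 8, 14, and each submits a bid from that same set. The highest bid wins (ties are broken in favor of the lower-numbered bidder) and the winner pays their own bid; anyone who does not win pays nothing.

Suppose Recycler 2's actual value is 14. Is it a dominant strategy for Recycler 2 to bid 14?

Consider the case where Recycler 1 bids 2, Recycler 3 bids 2, Recycler 4 bids 2 and Recycler 5 bids 2.
Truthful bid 14: wins, pays 14, utility 14 - 14 = 0.
Bid 8 instead: wins, pays 8, utility 14 - 8 = 6.
Since 6 > 0, bidding 8 is strictly better here, so truthful bidding is not dominant.

No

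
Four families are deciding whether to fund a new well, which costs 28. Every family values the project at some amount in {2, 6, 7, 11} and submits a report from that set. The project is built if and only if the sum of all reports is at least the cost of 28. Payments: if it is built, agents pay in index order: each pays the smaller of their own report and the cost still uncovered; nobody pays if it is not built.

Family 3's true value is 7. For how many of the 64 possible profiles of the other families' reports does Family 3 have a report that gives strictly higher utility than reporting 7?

21

Others report (2, 11, 11): truth gives 0; report 6 gives 1 > 0. Violating.
Others report (6, 6, 11): truth gives 0; report 6 gives 1 > 0. Violating.
Others report (6, 7, 11): truth gives 0; report 6 gives 1 > 0. Violating.
Others report (6, 11, 6): truth gives 0; report 6 gives 1 > 0. Violating.
Others report (2, 2, 2): truth gives 0; no alternative beats it.
Others report (2, 2, 6): truth gives 0; no alternative beats it.
(Checking all 64 profiles: 21 have a profitable deviation, 43 do not.)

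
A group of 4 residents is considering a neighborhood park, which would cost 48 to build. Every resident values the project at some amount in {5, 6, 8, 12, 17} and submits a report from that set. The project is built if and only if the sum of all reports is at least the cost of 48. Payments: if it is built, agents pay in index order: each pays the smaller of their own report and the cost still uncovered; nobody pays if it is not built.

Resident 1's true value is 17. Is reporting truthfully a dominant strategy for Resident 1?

No

Consider the case where Resident 2 reports 5, Resident 3 reports 17 and Resident 4 reports 17.
Truthful report 17: project built, pays 17, utility 17 - 17 = 0.
Report 12 instead: project built, pays 12, utility 17 - 12 = 5.
Since 5 > 0, reporting 12 is strictly better here, so truthful reporting is not dominant.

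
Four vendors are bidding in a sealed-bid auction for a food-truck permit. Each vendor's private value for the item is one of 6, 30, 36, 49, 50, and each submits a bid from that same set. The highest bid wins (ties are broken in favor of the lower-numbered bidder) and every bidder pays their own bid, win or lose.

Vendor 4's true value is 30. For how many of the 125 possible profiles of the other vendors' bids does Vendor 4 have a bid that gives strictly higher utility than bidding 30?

Others bid (6, 6, 30): truth gives -30; bid 6 gives -6 > -30. Violating.
Others bid (6, 6, 36): truth gives -30; bid 6 gives -6 > -30. Violating.
Others bid (6, 6, 49): truth gives -30; bid 6 gives -6 > -30. Violating.
Others bid (6, 6, 50): truth gives -30; bid 6 gives -6 > -30. Violating.
Others bid (6, 6, 6): truth gives 0; no alternative beats it.
(Checking all 125 profiles: 124 have a profitable deviation, 1 does not.)

124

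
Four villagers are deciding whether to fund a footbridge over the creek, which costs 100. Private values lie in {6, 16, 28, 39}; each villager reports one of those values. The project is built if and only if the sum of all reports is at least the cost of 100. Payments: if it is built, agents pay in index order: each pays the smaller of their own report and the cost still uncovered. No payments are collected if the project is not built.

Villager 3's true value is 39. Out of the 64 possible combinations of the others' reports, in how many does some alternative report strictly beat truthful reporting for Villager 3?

29

Others report (6, 28, 39): truth gives 0; report 28 gives 11 > 0. Violating.
Others report (6, 39, 28): truth gives 0; report 28 gives 11 > 0. Violating.
Others report (6, 39, 39): truth gives 0; report 16 gives 23 > 0. Violating.
Others report (16, 28, 28): truth gives 0; report 28 gives 11 > 0. Violating.
Others report (6, 6, 6): truth gives 0; no alternative beats it.
Others report (6, 6, 16): truth gives 0; no alternative beats it.
(Checking all 64 profiles: 29 have a profitable deviation, 35 do not.)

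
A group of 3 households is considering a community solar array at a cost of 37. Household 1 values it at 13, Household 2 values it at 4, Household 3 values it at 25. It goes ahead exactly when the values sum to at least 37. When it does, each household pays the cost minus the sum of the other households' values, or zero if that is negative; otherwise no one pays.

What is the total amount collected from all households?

Total value 42 ≥ cost 37, so it is built.
Household 1: others sum to 29; max(0, 37 - 29) = 8.
Household 2: others sum to 38; max(0, 37 - 38) = 0.
Household 3: others sum to 17; max(0, 37 - 17) = 20.
Total collected = 8 + 0 + 20 = 28.

28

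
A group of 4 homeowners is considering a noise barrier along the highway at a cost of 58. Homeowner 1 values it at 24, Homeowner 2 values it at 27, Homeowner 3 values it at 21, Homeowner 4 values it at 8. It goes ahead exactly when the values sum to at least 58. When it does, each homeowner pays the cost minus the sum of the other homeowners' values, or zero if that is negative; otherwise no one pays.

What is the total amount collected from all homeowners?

7

Total value 80 ≥ cost 58, so it is built.
Homeowner 1: others sum to 56; max(0, 58 - 56) = 2.
Homeowner 2: others sum to 53; max(0, 58 - 53) = 5.
Homeowner 3: others sum to 59; max(0, 58 - 59) = 0.
Homeowner 4: others sum to 72; max(0, 58 - 72) = 0.
Total collected = 2 + 5 + 0 + 0 = 7.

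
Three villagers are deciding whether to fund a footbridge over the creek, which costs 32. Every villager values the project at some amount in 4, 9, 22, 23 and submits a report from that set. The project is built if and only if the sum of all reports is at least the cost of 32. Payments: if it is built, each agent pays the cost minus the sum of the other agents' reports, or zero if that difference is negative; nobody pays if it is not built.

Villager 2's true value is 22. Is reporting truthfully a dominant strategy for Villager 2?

Yes

Check each profile of the others' reports and compare truth against every alternative report.
Others report (9, 23): truth gives 22, best alternative gives 22.
Others report (22, 22): truth gives 22, best alternative gives 22.
Others report (22, 23): truth gives 22, best alternative gives 22.
Others report (23, 9): truth gives 22, best alternative gives 22.
Others report (23, 22): truth gives 22, best alternative gives 22.
Others report (23, 23): truth gives 22, best alternative gives 22.
(Remaining 10 profiles checked similarly; truth is weakly best in each.)
In every case the truthful report is at least as good as any alternative, so it is a dominant strategy.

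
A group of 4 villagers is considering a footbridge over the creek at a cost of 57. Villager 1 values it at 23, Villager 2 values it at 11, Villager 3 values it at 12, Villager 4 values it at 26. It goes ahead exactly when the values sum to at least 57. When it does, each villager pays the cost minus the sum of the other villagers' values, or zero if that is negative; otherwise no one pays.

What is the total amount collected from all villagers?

Total value 72 ≥ cost 57, so it is built.
Villager 1: others sum to 49; max(0, 57 - 49) = 8.
Villager 2: others sum to 61; max(0, 57 - 61) = 0.
Villager 3: others sum to 60; max(0, 57 - 60) = 0.
Villager 4: others sum to 46; max(0, 57 - 46) = 11.
Total collected = 8 + 0 + 0 + 11 = 19.

19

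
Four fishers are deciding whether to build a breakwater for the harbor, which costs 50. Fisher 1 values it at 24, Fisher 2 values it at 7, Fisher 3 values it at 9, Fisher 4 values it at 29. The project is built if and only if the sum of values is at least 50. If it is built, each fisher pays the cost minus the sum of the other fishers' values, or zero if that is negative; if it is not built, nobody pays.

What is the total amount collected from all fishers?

Total value 69 ≥ cost 50, so it is built.
Fisher 1: others sum to 45; max(0, 50 - 45) = 5.
Fisher 2: others sum to 62; max(0, 50 - 62) = 0.
Fisher 3: others sum to 60; max(0, 50 - 60) = 0.
Fisher 4: others sum to 40; max(0, 50 - 40) = 10.
Total collected = 5 + 0 + 0 + 10 = 15.

15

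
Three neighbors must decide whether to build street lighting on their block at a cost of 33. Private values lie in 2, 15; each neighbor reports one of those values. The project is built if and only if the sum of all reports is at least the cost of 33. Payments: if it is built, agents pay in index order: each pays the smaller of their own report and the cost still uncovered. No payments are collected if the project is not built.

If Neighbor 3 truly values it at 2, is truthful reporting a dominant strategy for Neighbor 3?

Check each profile of the others' reports and compare truth against every alternative report.
Others report (15, 15): truth gives 0, best alternative gives -1.
Others report (2, 2): truth gives 0, best alternative gives 0.
Others report (2, 15): truth gives 0, best alternative gives 0.
Others report (15, 2): truth gives 0, best alternative gives 0.
In every case the truthful report is at least as good as any alternative, so it is a dominant strategy.

Yes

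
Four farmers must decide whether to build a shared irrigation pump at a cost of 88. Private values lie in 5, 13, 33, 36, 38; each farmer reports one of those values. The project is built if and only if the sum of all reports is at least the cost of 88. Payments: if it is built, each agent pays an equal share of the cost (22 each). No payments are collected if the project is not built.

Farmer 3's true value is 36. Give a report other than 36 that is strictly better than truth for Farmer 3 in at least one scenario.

38

Suppose Farmer 1 reports 5, Farmer 2 reports 13 and Farmer 4 reports 33.
Report 36: project not built, utility 0.
Report 38: project built, pays 22, utility 36 - 22 = 14.
So reporting 38 beats truth here (14 > 0).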